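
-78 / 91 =-6 / 7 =-0.86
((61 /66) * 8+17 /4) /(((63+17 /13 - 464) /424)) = -1058993 /85734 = -12.35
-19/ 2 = -9.50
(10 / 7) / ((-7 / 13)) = -130 / 49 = -2.65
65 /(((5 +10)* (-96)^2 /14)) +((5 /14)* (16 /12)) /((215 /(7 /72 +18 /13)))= 59291 /6010368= 0.01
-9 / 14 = -0.64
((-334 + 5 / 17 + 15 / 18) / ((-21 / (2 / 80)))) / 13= 33953 / 1113840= 0.03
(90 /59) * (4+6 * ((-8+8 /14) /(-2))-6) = 12780 /413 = 30.94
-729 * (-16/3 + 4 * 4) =-7776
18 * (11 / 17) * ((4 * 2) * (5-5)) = 0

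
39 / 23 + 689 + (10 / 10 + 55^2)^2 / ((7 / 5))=1053128942 / 161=6541173.55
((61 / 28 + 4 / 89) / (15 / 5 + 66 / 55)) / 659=9235 / 11495596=0.00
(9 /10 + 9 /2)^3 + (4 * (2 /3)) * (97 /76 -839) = -14794819 /7125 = -2076.47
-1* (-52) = 52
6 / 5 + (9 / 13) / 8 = 669 / 520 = 1.29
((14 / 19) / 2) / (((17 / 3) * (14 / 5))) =15 / 646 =0.02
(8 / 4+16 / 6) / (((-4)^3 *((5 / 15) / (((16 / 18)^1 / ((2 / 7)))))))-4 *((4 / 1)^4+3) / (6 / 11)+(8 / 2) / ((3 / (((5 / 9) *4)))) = -409763 / 216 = -1897.05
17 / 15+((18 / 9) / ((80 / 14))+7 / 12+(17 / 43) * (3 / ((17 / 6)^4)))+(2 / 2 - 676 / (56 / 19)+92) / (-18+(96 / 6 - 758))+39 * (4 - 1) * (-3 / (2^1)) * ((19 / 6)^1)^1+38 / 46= -17143264073053 / 31019581488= -552.66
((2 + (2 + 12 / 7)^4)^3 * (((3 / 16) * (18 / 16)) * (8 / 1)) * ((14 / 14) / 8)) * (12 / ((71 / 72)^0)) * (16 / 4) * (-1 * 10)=-9969990562509148890 / 13841287201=-720308047.78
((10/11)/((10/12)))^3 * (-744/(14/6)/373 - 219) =-991942848/3475241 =-285.43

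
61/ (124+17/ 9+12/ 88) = 12078/ 24953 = 0.48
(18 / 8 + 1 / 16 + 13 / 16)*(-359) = -8975 / 8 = -1121.88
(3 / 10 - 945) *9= -85023 / 10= -8502.30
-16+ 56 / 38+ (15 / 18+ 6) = -877 / 114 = -7.69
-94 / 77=-1.22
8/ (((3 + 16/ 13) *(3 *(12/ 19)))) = 494/ 495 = 1.00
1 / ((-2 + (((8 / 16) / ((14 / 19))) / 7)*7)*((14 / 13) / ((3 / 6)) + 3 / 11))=-4004 / 12839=-0.31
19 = 19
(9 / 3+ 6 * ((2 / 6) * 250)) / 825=503 / 825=0.61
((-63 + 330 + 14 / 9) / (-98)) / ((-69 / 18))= 0.71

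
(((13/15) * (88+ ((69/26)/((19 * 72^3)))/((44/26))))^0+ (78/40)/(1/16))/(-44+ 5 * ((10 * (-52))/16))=-46/295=-0.16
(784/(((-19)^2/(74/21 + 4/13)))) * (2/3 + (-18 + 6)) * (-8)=31865344/42237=754.44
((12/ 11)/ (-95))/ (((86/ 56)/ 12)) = -4032/ 44935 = -0.09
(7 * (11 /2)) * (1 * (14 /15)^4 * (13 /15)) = 19227208 /759375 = 25.32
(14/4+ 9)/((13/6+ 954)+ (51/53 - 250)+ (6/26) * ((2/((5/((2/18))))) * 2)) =0.02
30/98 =15/49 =0.31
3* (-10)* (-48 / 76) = 360 / 19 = 18.95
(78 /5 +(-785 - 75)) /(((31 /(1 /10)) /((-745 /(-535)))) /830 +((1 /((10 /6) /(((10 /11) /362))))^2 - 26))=103489220113697 /3153673912305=32.82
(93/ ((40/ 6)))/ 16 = 279/ 320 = 0.87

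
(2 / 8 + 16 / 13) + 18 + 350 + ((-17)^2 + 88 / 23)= 792119 / 1196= 662.31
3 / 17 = 0.18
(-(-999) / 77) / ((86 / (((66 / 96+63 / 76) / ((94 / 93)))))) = 42830127 / 189230272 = 0.23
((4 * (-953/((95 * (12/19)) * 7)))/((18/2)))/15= -0.07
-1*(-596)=596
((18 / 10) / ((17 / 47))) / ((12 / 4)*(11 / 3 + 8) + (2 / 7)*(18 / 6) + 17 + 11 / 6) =17766 / 195245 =0.09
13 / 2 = 6.50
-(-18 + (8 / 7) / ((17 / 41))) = 1814 / 119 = 15.24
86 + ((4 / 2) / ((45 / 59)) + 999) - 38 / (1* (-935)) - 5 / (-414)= 421028093 / 387090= 1087.67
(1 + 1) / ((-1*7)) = -2 / 7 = -0.29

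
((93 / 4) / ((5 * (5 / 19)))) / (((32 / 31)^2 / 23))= 39056001 / 102400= 381.41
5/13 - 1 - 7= -99/13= -7.62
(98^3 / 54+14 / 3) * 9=470722 / 3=156907.33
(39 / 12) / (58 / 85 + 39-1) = 1105 / 13152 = 0.08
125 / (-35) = -25 / 7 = -3.57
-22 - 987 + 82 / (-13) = -13199 / 13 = -1015.31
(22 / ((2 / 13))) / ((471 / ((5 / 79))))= 715 / 37209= 0.02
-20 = -20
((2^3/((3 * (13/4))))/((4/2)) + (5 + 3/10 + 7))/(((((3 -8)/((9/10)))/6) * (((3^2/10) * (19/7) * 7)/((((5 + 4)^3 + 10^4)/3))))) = -53183653/18525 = -2870.91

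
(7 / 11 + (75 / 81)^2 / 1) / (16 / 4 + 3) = 11978 / 56133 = 0.21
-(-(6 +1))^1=7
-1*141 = -141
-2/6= -1/3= -0.33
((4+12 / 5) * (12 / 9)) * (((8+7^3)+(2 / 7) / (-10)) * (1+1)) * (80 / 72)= 6289408 / 945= 6655.46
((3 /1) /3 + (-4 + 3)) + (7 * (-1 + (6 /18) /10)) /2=-203 /60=-3.38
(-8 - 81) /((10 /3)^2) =-801 /100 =-8.01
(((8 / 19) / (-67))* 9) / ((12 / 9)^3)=-243 / 10184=-0.02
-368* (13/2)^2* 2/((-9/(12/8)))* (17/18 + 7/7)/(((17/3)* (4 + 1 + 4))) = 272090/1377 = 197.60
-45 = -45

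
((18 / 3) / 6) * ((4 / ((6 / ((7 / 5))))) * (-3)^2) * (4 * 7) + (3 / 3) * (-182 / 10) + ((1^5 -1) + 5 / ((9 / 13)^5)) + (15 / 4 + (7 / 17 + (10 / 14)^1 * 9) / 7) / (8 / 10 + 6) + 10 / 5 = 1679975552443 / 6689543112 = 251.13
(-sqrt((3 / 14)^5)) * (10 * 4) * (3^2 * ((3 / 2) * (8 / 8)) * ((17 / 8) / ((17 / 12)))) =-3645 * sqrt(42) / 1372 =-17.22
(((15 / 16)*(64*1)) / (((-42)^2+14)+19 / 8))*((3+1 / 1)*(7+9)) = 30720 / 14243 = 2.16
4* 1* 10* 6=240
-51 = -51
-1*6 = -6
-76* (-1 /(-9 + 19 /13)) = -494 /49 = -10.08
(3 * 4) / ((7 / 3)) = 36 / 7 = 5.14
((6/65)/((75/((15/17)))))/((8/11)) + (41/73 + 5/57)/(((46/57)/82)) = 2448337607/37105900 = 65.98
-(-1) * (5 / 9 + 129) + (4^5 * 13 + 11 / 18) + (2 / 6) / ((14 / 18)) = 13442.60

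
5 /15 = 1 /3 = 0.33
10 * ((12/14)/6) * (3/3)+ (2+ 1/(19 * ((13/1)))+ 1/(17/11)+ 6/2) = 208093/29393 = 7.08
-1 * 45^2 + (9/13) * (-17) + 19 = -26231/13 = -2017.77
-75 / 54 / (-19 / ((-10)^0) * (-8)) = -25 / 2736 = -0.01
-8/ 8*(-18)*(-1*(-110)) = 1980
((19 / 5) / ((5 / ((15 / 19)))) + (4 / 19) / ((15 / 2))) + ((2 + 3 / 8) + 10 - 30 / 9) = 7349 / 760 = 9.67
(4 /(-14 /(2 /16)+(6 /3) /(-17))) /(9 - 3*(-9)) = -17 /17154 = -0.00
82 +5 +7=94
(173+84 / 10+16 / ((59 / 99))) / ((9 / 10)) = 231.39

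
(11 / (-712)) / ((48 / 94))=-517 / 17088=-0.03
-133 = -133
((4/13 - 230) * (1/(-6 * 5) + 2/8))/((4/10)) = -1493/12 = -124.42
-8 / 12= -2 / 3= -0.67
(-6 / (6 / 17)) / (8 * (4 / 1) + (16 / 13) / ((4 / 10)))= -221 / 456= -0.48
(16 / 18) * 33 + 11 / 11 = 91 / 3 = 30.33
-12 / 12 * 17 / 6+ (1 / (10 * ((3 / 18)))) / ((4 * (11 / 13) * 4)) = -2.79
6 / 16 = 0.38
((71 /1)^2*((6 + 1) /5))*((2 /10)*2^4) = 564592 /25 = 22583.68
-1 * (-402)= 402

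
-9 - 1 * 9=-18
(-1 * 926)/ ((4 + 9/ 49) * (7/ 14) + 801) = -90748/ 78703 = -1.15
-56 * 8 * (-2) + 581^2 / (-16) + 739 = -311401 / 16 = -19462.56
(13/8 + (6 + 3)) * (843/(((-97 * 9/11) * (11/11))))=-262735/2328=-112.86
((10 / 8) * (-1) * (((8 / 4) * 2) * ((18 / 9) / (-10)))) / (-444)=-1 / 444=-0.00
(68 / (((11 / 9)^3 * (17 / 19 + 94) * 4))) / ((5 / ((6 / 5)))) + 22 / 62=234579979 / 619946525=0.38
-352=-352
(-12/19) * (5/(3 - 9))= 0.53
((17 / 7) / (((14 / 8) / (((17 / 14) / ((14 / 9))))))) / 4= 2601 / 9604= 0.27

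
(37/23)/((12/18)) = 111/46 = 2.41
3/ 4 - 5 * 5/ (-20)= 2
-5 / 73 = -0.07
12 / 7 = 1.71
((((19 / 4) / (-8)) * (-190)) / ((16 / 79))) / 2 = 142595 / 512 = 278.51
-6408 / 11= -582.55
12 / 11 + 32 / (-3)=-316 / 33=-9.58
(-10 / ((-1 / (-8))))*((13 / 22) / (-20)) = 26 / 11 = 2.36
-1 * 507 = -507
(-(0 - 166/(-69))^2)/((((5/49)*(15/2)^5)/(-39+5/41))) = 68873245952/741153796875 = 0.09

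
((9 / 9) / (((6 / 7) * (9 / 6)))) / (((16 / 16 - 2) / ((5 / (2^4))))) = -35 / 144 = -0.24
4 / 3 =1.33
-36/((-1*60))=3/5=0.60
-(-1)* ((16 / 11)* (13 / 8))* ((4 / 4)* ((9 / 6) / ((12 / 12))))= 39 / 11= 3.55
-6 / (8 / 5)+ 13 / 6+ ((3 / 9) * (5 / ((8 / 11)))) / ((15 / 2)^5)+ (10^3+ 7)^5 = 1887186798084740372051 / 1822500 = 1035493442021805.42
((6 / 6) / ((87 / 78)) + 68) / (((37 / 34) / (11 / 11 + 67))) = 124848 / 29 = 4305.10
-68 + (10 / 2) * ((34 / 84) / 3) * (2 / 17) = -4279 / 63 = -67.92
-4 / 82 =-2 / 41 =-0.05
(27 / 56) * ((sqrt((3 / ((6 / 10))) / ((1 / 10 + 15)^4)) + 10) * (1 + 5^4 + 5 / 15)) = 422775 * sqrt(5) / 319214 + 84555 / 28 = 3022.78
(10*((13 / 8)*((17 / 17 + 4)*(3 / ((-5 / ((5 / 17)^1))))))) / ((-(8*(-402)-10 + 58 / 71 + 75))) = -69225 / 15209084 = -0.00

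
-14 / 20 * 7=-49 / 10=-4.90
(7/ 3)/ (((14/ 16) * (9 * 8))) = 1/ 27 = 0.04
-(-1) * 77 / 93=77 / 93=0.83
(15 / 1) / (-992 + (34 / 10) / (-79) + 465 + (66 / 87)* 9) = -57275 / 1986356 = -0.03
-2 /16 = -1 /8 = -0.12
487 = 487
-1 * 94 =-94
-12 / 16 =-3 / 4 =-0.75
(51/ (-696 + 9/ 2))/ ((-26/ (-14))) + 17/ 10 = 99501/ 59930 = 1.66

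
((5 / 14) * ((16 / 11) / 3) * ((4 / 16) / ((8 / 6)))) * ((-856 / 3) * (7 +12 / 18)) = -49220 / 693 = -71.02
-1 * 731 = -731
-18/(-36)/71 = 1/142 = 0.01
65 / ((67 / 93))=6045 / 67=90.22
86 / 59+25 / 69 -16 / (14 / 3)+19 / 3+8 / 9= 479912 / 85491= 5.61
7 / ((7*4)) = 0.25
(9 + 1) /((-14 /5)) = -25 /7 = -3.57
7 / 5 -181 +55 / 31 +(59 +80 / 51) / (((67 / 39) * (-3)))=-100407106 / 529635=-189.58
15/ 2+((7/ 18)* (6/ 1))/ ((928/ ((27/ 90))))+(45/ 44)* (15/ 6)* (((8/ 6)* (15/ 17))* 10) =65216509/ 1735360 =37.58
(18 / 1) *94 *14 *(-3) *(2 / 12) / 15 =-3948 / 5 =-789.60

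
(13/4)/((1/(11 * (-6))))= -429/2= -214.50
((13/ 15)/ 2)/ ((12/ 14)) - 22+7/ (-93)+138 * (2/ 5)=187657/ 5580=33.63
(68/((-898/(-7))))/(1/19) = 10.07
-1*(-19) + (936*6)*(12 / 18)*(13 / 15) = 3263.80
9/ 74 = 0.12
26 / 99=0.26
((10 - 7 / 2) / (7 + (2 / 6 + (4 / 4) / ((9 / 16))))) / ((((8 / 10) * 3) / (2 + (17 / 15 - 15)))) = -3.53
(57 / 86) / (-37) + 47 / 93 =144253 / 295926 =0.49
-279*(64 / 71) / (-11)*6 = 107136 / 781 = 137.18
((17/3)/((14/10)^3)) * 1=2125/1029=2.07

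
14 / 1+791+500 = 1305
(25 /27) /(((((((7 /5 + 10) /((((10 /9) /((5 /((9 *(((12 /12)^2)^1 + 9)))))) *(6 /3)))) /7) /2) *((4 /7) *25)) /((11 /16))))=13475 /6156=2.19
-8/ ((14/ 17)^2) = -578/ 49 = -11.80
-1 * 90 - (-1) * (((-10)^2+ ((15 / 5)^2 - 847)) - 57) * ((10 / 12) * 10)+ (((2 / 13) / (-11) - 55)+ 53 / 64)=-61951589 / 9152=-6769.19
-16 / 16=-1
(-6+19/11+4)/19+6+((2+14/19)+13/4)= 10009/836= 11.97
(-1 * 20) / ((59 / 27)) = -540 / 59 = -9.15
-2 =-2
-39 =-39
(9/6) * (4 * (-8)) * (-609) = 29232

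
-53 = -53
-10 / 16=-5 / 8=-0.62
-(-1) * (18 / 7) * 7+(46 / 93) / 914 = 765041 / 42501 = 18.00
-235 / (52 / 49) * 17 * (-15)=2936325 / 52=56467.79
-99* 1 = -99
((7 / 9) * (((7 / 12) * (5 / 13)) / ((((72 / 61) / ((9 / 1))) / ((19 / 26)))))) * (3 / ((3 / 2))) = 283955 / 146016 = 1.94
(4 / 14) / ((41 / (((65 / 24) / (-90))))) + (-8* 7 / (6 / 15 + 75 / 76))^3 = -597379782117505379 / 9073346440536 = -65838.97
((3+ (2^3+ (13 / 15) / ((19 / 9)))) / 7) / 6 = 542 / 1995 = 0.27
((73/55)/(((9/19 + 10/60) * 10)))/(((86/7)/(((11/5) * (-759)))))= -302841/10750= -28.17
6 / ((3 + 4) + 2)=2 / 3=0.67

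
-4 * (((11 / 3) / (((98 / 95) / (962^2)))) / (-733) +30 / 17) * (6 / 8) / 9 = 8217023800 / 5495301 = 1495.28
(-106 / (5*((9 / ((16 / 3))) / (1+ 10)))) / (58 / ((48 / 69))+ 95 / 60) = -149248 / 91755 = -1.63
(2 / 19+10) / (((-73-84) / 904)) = -173568 / 2983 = -58.19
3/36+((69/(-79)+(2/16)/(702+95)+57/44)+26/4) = 116447495/16622232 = 7.01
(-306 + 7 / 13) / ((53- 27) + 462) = -3971 / 6344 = -0.63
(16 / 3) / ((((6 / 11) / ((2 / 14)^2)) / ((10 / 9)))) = 880 / 3969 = 0.22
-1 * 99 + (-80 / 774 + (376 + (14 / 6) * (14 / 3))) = 111373 / 387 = 287.79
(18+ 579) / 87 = 199 / 29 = 6.86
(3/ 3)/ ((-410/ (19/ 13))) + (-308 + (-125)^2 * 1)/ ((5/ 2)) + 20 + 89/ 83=543951129/ 88478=6147.87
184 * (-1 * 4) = -736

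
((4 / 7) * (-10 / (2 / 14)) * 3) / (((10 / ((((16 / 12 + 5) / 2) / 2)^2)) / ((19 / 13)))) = -6859 / 156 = -43.97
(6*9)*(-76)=-4104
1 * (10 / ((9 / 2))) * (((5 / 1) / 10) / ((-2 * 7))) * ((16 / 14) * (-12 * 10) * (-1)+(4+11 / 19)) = -31415 / 2793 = -11.25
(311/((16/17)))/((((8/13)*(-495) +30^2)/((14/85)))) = 28301/309600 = 0.09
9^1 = 9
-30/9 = -10/3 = -3.33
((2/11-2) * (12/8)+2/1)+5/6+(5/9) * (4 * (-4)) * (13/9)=-22691/1782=-12.73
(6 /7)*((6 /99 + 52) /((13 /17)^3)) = 99.79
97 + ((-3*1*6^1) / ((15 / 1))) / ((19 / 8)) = 96.49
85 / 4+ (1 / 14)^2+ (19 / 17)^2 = 637365 / 28322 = 22.50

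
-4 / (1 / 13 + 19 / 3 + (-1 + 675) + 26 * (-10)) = -39 / 4099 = -0.01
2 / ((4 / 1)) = 1 / 2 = 0.50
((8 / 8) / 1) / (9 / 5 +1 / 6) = 30 / 59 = 0.51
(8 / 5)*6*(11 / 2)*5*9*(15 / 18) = 1980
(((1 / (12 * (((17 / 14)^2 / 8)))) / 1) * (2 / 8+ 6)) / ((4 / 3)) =1225 / 578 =2.12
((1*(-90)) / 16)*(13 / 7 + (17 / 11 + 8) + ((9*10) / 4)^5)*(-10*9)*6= 86317814355075 / 4928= 17515790250.62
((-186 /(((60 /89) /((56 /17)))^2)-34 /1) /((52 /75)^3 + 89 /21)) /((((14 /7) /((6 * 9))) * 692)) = -51557810731875 /1349907100714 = -38.19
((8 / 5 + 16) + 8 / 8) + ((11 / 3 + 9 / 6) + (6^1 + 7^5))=505103 / 30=16836.77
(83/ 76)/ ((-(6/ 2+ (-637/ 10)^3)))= 20750/ 4910965207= 0.00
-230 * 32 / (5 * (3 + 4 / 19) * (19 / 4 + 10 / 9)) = -1006848 / 12871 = -78.23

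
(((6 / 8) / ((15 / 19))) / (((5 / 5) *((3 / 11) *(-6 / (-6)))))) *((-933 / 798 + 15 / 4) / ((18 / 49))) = 105721 / 4320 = 24.47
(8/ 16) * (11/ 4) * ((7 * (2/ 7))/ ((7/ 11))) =121/ 28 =4.32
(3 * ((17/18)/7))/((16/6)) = 17/112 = 0.15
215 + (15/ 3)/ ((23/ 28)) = 5085/ 23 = 221.09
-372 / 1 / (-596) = 93 / 149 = 0.62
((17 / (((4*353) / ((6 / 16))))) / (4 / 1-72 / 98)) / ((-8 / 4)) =-2499 / 3614720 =-0.00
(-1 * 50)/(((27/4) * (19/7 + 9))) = -700/1107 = -0.63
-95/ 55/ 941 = -19/ 10351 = -0.00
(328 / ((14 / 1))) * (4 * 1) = 656 / 7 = 93.71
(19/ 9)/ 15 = 19/ 135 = 0.14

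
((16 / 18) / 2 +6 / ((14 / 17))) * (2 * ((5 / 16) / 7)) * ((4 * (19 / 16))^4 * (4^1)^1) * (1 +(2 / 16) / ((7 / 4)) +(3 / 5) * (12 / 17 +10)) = 62895130057 / 5970944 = 10533.53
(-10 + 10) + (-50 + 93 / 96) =-1569 / 32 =-49.03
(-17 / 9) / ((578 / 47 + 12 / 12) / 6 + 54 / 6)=-1598 / 9489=-0.17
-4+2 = -2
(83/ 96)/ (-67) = -83/ 6432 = -0.01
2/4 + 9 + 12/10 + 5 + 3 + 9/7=1399/70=19.99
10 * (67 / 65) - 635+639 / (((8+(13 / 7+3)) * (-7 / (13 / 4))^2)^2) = -91656479797 / 146764800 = -624.51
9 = 9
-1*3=-3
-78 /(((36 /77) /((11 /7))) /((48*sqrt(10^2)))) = -125840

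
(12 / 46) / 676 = 3 / 7774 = 0.00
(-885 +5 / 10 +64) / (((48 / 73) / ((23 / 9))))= -918413 / 288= -3188.93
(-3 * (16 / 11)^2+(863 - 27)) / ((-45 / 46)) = -4617848 / 5445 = -848.09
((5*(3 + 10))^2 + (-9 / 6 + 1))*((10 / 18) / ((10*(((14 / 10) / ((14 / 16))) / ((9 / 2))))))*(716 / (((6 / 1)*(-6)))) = -7561855 / 576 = -13128.22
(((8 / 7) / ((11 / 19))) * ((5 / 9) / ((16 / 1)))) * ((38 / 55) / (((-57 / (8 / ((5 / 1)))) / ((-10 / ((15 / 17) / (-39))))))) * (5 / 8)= -8398 / 22869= -0.37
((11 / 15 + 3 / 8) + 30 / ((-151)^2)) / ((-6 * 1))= -3036133 / 16416720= -0.18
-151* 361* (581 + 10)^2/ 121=-19039656591/ 121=-157352533.81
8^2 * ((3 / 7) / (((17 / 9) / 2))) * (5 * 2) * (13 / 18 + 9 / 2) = 180480 / 119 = 1516.64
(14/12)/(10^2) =7/600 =0.01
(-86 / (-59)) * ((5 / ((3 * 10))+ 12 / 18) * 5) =1075 / 177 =6.07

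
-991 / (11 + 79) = -991 / 90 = -11.01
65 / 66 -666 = -43891 / 66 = -665.02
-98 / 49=-2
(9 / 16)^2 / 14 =81 / 3584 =0.02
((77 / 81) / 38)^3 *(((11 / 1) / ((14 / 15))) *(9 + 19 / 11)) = 0.00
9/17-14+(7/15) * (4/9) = -13.26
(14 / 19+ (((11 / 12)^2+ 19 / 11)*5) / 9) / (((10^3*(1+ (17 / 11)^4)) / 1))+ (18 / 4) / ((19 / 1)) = 573260682119 / 2417141088000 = 0.24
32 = 32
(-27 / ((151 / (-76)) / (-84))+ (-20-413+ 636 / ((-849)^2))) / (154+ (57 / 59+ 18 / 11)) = -7414654638149 / 737470003659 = -10.05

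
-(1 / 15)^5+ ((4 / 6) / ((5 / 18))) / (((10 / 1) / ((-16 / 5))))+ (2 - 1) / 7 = -3323032 / 5315625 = -0.63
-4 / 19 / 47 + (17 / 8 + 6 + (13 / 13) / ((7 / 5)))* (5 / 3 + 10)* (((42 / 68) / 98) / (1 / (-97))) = -214402207 / 3400544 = -63.05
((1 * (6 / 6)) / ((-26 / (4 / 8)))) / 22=-0.00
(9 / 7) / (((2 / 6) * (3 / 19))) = 171 / 7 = 24.43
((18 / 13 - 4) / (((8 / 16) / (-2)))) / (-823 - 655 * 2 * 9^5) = -136 / 1005615169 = -0.00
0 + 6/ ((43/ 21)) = 126/ 43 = 2.93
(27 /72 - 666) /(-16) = 5325 /128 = 41.60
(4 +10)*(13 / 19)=182 / 19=9.58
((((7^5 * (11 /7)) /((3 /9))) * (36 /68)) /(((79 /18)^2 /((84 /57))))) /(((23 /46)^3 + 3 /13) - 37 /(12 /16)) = -288342198144 /4400585269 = -65.52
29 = 29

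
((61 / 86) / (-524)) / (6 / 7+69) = -427 / 22036296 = -0.00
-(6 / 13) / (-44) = 3 / 286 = 0.01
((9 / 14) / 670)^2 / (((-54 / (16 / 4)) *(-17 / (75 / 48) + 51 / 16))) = 6 / 676819997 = 0.00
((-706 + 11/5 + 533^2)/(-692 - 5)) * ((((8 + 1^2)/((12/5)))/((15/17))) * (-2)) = 708463/205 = 3455.92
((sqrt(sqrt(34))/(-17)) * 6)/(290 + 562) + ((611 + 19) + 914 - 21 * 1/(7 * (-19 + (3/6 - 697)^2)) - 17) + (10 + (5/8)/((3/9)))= 7962643969/5174328 - 34^(1/4)/2414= 1538.87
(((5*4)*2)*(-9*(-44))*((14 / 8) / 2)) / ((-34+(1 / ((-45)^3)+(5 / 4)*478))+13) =360855000 / 15009589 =24.04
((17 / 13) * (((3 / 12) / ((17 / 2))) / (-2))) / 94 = -1 / 4888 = -0.00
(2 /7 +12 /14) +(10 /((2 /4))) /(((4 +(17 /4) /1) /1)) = 824 /231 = 3.57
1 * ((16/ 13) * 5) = 80/ 13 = 6.15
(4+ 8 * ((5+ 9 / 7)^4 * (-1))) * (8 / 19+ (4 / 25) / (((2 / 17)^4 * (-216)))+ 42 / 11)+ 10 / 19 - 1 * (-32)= -658644840379 / 142619400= -4618.20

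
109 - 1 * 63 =46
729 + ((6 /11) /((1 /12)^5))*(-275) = -37324071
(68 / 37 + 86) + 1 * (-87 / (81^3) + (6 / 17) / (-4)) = 19555043701 / 222850926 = 87.75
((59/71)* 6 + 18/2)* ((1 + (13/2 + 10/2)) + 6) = 36741/142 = 258.74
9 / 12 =3 / 4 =0.75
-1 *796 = -796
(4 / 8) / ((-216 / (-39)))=13 / 144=0.09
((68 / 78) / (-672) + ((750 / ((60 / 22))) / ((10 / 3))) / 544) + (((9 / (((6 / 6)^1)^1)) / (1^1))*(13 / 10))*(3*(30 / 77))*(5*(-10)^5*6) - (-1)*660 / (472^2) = -1399807785552729131 / 34120037952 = -41025973.87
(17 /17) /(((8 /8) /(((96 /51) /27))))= 32 /459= 0.07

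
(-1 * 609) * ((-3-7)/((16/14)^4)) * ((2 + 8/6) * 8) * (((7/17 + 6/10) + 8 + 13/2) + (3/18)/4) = 77324048935/52224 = 1480622.87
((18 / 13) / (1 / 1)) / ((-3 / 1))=-6 / 13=-0.46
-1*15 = -15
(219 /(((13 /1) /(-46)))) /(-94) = 5037 /611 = 8.24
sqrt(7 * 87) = sqrt(609) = 24.68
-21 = -21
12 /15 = 0.80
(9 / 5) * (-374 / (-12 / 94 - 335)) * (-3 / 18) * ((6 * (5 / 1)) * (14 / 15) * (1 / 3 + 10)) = -7628852 / 78755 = -96.87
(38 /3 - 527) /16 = -1543 /48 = -32.15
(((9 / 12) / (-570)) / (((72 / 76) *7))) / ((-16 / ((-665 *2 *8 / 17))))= -19 / 2448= -0.01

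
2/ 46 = 1/ 23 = 0.04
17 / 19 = 0.89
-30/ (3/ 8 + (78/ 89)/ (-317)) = -80.59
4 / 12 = 1 / 3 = 0.33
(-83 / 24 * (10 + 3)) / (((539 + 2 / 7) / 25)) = -7553 / 3624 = -2.08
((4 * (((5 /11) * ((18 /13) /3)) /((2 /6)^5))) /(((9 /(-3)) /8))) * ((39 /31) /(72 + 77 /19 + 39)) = -2216160 /372713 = -5.95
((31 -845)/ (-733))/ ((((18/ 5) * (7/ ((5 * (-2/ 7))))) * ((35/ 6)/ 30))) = -81400/ 251419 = -0.32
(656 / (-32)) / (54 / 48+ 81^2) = -164 / 52497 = -0.00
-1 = -1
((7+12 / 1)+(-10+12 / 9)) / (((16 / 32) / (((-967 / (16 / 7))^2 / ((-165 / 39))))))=-18465202483 / 21120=-874299.36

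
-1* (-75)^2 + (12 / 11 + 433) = -57100 / 11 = -5190.91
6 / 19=0.32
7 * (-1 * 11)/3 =-77/3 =-25.67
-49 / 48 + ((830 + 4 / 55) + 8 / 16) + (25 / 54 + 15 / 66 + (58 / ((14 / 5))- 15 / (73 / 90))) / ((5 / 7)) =1445910769 / 1734480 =833.63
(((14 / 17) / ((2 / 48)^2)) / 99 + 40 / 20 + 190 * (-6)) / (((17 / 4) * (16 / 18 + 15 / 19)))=-144946440 / 912373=-158.87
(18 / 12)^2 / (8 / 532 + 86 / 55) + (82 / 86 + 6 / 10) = 2.98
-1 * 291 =-291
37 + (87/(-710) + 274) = 220723/710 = 310.88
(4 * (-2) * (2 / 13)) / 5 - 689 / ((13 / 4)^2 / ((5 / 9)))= -21344 / 585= -36.49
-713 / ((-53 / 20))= 14260 / 53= 269.06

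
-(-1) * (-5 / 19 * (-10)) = 50 / 19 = 2.63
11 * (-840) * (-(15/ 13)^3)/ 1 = 31185000/ 2197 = 14194.36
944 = 944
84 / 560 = 0.15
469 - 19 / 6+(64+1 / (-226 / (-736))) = 361435 / 678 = 533.09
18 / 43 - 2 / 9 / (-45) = 7376 / 17415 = 0.42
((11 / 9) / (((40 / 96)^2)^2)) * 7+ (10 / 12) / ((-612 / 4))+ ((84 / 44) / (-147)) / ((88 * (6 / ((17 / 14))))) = 15449304570391 / 54428220000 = 283.85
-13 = -13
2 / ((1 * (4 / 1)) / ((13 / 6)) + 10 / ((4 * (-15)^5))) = 7897500 / 7289987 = 1.08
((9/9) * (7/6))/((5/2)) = 7/15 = 0.47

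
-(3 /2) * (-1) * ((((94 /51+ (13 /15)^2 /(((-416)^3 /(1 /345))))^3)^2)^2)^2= 2342264756767860200086640018757108242844242037413657861227749296448460103122089065165083528831157828640680837964677396013231508296908739787080906532954684215247250410322134831721190750323027138752084039923875750286451415110666938685088347216434626850183256455286894578827239700673566709121 /660937608752970949416583894600786175501029859946964627643360897568163941790398685150002440768732192291875282506725310305391274414778176928491150382316127269119489944933937209608131137045975087132588780126470144000000000000000000000000000000000000000000000000000000000000000000000000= 3543851.53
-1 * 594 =-594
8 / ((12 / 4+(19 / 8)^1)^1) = 64 / 43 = 1.49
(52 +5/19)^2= 986049/361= 2731.44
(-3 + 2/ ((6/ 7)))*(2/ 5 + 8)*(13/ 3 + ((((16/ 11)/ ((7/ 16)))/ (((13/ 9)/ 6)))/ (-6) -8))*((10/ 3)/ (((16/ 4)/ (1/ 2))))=17923/ 1287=13.93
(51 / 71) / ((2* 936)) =17 / 44304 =0.00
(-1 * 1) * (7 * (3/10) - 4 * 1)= 19/10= 1.90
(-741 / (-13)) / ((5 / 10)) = 114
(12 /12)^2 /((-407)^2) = 1 /165649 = 0.00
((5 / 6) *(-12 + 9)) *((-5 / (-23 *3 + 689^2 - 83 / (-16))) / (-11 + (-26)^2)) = 8 / 202014099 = 0.00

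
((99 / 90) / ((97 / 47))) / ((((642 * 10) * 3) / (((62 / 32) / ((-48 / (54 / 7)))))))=-0.00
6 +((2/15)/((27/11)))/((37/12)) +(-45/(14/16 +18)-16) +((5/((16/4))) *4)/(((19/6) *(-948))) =-12.37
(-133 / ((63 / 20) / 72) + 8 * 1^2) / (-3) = 3032 / 3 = 1010.67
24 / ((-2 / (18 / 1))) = -216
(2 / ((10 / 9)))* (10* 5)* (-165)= -14850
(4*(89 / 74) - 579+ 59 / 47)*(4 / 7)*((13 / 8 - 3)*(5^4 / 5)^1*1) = 684978250 / 12173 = 56270.29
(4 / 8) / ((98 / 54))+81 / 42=2.20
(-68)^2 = 4624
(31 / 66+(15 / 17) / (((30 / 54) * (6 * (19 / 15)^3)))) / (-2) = -1154267 / 3847899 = -0.30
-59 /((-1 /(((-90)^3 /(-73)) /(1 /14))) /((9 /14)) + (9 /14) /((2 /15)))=-2709693000 /221433239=-12.24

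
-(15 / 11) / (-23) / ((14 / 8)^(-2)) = 735 / 4048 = 0.18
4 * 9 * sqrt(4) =72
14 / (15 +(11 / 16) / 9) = 2016 / 2171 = 0.93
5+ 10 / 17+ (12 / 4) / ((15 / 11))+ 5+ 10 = 1937 / 85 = 22.79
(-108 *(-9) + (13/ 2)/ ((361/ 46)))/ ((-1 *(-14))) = 351191/ 5054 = 69.49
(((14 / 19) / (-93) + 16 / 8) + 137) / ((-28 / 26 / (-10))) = 15963935 / 12369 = 1290.64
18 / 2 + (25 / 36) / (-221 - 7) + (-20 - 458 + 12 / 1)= -3751081 / 8208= -457.00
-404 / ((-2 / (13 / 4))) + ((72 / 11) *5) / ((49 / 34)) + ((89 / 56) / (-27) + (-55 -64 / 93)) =2250163001 / 3609144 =623.46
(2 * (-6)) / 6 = -2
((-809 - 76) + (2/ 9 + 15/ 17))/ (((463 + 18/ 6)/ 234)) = -1758068/ 3961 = -443.84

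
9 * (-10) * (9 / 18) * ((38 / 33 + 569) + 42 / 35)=-282819 / 11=-25710.82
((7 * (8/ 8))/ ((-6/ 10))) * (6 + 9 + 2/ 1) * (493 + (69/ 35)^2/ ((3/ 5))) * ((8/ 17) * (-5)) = 233089.52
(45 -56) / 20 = -11 / 20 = -0.55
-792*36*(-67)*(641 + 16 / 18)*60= 73572174720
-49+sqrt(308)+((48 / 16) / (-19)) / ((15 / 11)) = -4666 / 95+2* sqrt(77) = -31.57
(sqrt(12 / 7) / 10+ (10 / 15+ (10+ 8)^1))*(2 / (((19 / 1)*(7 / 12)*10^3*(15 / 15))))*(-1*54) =-432 / 2375 - 162*sqrt(21) / 581875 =-0.18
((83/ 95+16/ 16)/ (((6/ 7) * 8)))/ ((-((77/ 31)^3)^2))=-78987827609/ 67886146657560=-0.00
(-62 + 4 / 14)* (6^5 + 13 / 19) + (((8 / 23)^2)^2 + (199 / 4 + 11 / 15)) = -1071639486639223 / 2233131180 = -479882.01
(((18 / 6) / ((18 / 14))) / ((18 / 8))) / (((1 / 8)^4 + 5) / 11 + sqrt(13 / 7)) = -60289073152 / 211088351169 + 56841207808 * sqrt(91) / 633265053507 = 0.57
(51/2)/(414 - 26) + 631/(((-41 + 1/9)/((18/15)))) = -411681/22310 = -18.45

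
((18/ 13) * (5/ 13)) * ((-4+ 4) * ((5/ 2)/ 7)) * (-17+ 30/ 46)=0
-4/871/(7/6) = -24/6097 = -0.00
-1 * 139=-139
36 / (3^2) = 4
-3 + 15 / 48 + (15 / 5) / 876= -2.68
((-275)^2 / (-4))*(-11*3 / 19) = 2495625 / 76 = 32837.17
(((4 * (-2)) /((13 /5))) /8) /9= -0.04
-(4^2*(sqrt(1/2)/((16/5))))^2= -25/2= -12.50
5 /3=1.67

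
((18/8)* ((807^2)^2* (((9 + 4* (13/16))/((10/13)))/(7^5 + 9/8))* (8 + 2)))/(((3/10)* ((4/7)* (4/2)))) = 5673523603033377/215144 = 26370819558.22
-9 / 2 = -4.50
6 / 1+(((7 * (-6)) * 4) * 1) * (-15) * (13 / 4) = 8196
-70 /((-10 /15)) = 105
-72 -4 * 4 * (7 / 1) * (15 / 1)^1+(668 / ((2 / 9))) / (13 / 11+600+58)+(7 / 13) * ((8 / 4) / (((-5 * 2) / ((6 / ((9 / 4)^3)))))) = -66713327422 / 38176515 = -1747.50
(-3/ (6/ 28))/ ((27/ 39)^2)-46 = -6092/ 81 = -75.21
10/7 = 1.43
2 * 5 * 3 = 30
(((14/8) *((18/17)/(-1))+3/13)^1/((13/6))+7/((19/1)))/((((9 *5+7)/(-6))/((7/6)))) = 72653/1419262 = 0.05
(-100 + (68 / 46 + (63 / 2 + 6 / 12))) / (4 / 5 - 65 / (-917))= -2338350 / 30613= -76.38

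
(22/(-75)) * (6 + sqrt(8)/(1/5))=-44 * sqrt(2)/15 - 44/25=-5.91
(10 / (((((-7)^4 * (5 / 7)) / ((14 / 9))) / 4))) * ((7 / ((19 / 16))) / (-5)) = -256 / 5985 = -0.04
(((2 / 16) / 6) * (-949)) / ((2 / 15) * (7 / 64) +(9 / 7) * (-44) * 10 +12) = 66430 / 1860431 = 0.04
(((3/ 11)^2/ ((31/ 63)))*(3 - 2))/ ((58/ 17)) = 0.04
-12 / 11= -1.09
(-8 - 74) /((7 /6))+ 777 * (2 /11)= 5466 /77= 70.99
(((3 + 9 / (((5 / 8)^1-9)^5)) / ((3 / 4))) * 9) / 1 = 48600964908 / 1350125107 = 36.00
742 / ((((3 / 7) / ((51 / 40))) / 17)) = 750533 / 20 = 37526.65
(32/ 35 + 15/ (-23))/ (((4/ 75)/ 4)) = 3165/ 161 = 19.66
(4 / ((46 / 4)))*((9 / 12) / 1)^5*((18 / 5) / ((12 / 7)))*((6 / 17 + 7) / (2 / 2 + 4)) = 25515 / 100096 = 0.25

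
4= 4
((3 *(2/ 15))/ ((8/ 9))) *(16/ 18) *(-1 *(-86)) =172/ 5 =34.40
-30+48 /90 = -442 /15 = -29.47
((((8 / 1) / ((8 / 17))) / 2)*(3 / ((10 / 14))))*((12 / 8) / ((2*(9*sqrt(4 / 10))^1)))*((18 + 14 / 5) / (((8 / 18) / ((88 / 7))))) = 2767.50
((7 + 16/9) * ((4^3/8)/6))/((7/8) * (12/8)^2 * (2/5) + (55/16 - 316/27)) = -12640/8077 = -1.56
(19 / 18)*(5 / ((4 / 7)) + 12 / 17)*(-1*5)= -61085 / 1224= -49.91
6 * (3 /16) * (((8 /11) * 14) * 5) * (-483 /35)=-8694 /11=-790.36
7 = 7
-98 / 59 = -1.66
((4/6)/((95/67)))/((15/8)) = 1072/4275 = 0.25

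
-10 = -10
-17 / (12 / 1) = -17 / 12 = -1.42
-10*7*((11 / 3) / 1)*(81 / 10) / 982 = -2079 / 982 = -2.12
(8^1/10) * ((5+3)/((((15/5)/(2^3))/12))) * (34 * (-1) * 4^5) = -7130316.80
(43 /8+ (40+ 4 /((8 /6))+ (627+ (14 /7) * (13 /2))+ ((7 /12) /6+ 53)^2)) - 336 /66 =199732211 /57024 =3502.60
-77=-77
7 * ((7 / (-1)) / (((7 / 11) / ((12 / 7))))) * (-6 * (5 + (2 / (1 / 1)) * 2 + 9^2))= 71280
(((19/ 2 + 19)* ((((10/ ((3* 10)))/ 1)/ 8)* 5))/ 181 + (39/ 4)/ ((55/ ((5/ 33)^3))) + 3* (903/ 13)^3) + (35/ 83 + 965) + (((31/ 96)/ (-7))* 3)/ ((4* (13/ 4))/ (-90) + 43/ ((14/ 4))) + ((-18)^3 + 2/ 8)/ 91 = 234339925804320386657710/ 232864172617153077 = 1006337.40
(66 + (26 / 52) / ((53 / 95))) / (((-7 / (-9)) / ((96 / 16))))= 27351 / 53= 516.06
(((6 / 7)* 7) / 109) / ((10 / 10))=6 / 109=0.06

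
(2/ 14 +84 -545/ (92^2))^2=7069.19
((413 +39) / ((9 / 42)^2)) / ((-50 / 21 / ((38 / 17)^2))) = -447743968 / 21675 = -20657.16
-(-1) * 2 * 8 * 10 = 160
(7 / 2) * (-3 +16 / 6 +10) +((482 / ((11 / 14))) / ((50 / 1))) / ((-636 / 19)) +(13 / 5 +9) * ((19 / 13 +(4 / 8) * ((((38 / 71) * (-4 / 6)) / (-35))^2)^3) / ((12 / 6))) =272856821526475081131231639433 / 6505307021358799039245234375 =41.94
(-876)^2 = 767376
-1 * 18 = -18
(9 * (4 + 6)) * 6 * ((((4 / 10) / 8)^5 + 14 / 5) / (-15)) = -80640009 / 800000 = -100.80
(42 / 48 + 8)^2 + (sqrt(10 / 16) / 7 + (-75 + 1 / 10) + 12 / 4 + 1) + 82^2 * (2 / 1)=sqrt(10) / 28 + 4305877 / 320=13455.98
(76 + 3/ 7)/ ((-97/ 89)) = -47615/ 679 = -70.13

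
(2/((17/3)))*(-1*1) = -6/17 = -0.35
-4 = -4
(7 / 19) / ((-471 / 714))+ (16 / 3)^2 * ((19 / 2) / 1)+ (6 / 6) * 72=9172646 / 26847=341.66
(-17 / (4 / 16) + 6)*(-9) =558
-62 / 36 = -31 / 18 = -1.72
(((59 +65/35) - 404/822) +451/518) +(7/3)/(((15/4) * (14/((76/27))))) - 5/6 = 2609477401/43111845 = 60.53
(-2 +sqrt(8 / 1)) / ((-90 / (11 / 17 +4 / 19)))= 277 / 14535 - 277*sqrt(2) / 14535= -0.01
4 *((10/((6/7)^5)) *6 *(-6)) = -84035/27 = -3112.41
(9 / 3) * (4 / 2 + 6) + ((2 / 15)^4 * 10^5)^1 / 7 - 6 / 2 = 14467 / 567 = 25.51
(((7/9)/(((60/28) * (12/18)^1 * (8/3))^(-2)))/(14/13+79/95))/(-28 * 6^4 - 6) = -3952000/24251995593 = -0.00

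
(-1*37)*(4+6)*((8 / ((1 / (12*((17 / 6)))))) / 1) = -100640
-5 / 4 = -1.25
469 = 469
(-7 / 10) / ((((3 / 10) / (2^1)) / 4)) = -56 / 3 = -18.67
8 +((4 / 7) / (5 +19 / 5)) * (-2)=606 / 77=7.87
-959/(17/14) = -13426/17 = -789.76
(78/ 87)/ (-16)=-13/ 232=-0.06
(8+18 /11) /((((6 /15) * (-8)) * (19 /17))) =-4505 /1672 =-2.69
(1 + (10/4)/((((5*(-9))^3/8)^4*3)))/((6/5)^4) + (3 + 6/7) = 2605875834995514154961/600515801942726250000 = 4.34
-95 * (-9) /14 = 61.07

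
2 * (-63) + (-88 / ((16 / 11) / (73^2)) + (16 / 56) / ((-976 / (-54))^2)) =-322530.50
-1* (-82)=82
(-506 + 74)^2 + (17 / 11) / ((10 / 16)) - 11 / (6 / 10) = 186608.14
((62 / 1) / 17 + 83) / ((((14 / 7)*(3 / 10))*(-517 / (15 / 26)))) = -36825 / 228514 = -0.16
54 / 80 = 27 / 40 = 0.68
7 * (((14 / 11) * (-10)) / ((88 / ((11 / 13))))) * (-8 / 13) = 980 / 1859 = 0.53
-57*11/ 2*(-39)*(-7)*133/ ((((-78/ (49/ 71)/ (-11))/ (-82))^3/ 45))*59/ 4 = 1858476626646632462085/ 483895672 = 3840655608605.30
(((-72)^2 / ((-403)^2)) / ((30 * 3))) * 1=288 / 812045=0.00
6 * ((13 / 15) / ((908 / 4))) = 26 / 1135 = 0.02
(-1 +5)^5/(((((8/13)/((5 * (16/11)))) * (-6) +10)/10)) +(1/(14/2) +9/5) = 23337956/21595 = 1080.71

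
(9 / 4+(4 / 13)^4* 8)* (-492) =-1142.28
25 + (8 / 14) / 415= 72629 / 2905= 25.00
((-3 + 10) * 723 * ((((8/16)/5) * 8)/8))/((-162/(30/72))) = -1687/1296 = -1.30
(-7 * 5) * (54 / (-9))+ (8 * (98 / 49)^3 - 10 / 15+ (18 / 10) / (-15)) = 20491 / 75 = 273.21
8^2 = 64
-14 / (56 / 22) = -11 / 2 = -5.50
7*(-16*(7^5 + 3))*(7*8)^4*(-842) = 15590137144279040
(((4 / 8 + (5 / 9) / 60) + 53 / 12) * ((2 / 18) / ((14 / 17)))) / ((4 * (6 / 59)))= 19057 / 11664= 1.63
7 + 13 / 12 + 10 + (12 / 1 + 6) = 433 / 12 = 36.08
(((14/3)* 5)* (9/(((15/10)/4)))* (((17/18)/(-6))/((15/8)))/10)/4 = -476/405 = -1.18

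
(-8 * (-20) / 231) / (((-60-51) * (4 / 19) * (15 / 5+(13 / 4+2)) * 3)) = -3040 / 2538459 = -0.00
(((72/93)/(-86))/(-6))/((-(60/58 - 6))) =0.00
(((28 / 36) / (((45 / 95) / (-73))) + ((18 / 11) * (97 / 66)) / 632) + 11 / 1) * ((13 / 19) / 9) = -8765984825 / 1059213672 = -8.28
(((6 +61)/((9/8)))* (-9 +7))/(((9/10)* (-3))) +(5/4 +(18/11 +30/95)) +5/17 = 47.61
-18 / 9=-2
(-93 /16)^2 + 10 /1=11209 /256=43.79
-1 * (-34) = 34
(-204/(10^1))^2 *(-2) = -20808/25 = -832.32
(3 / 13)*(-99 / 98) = -297 / 1274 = -0.23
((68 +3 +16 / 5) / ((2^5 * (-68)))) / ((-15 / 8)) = 371 / 20400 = 0.02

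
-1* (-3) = 3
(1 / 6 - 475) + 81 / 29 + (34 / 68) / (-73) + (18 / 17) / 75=-1274099569 / 2699175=-472.03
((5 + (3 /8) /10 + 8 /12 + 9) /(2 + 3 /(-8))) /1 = 3529 /390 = 9.05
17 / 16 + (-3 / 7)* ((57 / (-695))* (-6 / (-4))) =86809 / 77840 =1.12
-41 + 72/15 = -181/5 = -36.20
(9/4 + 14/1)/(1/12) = 195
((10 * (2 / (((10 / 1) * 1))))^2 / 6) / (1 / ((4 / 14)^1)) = 4 / 21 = 0.19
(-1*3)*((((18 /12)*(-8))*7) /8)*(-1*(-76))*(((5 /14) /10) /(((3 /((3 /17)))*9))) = 19 /34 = 0.56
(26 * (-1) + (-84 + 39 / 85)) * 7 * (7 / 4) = -456239 / 340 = -1341.88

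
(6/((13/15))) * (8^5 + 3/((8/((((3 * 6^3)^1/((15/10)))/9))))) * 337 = 76492260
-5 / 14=-0.36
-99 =-99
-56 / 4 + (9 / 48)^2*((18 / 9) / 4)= -7159 / 512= -13.98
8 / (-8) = -1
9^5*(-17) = -1003833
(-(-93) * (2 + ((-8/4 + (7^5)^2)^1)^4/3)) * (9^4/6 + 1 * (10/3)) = 1298898373302625282727748913396747526957/6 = 216483062217104213787958200000000000000.00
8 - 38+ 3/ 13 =-387/ 13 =-29.77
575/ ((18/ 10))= 2875/ 9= 319.44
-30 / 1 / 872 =-15 / 436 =-0.03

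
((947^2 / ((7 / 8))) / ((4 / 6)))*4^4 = 2754997248 / 7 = 393571035.43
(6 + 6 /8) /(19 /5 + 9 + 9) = 135 /436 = 0.31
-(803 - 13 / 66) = -52985 / 66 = -802.80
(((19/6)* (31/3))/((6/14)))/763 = 0.10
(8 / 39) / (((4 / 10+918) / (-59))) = -295 / 22386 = -0.01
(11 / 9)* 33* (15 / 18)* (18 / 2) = 605 / 2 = 302.50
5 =5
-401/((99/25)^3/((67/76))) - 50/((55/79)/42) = -3022.06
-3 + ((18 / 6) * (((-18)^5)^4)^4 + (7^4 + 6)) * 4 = 316943357539419823109689825876082286897237331834716900344304009399575392281743533407420721834085066137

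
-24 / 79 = -0.30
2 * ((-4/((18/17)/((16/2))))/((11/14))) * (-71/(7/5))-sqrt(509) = 386240/99-sqrt(509) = 3878.85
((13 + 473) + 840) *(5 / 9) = 2210 / 3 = 736.67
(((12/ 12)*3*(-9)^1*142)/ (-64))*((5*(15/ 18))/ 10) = 3195/ 128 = 24.96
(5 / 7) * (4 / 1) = 20 / 7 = 2.86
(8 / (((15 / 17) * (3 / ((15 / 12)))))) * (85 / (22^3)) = 0.03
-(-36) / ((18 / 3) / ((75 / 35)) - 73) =-20 / 39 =-0.51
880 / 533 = 1.65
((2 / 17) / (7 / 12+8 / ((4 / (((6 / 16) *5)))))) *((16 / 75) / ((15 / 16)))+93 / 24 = 2573221 / 663000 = 3.88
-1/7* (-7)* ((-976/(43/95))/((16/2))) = -11590/43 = -269.53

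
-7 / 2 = -3.50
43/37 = 1.16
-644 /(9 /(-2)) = 143.11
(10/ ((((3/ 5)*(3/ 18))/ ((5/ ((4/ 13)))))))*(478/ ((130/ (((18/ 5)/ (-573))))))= -7170/ 191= -37.54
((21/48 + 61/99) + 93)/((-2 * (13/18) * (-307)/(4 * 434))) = 368.20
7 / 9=0.78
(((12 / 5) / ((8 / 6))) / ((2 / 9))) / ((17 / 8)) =324 / 85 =3.81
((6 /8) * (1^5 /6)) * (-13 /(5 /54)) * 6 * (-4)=2106 /5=421.20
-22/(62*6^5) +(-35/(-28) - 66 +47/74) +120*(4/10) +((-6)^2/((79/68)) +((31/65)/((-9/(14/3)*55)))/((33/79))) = 411796863200947/27708658005600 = 14.86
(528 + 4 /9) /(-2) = -2378 /9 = -264.22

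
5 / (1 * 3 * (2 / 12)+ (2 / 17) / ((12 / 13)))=255 / 32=7.97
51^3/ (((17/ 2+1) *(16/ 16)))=265302/ 19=13963.26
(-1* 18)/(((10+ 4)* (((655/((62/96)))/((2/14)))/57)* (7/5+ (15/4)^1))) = -5301/2644628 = -0.00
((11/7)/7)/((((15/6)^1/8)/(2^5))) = 5632/245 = 22.99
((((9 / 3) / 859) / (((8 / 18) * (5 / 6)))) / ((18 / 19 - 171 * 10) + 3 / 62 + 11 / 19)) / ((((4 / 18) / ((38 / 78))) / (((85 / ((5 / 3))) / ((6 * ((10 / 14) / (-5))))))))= 323610147 / 449477333500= 0.00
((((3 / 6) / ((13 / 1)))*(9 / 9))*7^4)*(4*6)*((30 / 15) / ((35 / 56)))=7092.18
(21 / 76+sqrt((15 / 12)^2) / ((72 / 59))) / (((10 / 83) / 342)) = 590711 / 160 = 3691.94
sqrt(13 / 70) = sqrt(910) / 70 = 0.43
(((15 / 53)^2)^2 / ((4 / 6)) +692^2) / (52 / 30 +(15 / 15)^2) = 113354021085645 / 647019442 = 175194.15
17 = 17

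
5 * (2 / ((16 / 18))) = 11.25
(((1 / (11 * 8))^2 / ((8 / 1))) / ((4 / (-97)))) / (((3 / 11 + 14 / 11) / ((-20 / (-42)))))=-485 / 4021248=-0.00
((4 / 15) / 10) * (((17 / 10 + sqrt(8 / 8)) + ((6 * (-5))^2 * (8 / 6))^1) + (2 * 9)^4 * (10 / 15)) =237289 / 125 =1898.31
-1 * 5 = -5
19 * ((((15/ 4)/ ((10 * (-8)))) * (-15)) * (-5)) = -4275/ 64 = -66.80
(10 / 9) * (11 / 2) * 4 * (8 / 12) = 440 / 27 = 16.30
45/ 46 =0.98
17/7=2.43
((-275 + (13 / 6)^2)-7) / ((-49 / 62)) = 309473 / 882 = 350.88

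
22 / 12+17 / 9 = 67 / 18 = 3.72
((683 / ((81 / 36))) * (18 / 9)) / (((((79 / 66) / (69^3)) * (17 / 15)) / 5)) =987235246800 / 1343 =735096981.98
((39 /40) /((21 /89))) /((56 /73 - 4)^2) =6165653 /15594880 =0.40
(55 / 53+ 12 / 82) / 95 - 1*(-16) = 3305533 / 206435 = 16.01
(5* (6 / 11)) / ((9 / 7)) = 70 / 33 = 2.12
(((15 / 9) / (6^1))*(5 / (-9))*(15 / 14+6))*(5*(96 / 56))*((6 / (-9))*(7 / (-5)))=-550 / 63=-8.73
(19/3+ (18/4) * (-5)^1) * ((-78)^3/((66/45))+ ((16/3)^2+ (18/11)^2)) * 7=119612968636/3267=36612478.92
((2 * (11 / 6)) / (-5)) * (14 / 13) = -154 / 195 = -0.79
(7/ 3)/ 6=7/ 18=0.39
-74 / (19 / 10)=-740 / 19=-38.95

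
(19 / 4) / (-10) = -19 / 40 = -0.48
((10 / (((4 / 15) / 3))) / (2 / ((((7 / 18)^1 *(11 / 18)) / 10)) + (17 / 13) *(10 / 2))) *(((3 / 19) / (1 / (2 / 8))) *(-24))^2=7297290 / 6554677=1.11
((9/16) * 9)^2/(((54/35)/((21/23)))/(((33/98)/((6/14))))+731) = 2525985/72259328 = 0.03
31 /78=0.40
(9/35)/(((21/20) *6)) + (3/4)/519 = 1433/33908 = 0.04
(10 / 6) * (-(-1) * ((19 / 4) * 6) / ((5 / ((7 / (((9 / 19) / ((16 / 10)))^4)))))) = 8656.57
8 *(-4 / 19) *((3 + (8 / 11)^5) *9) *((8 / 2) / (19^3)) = -594340992 / 20988327371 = -0.03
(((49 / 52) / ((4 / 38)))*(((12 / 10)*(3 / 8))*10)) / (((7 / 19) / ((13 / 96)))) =7581 / 512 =14.81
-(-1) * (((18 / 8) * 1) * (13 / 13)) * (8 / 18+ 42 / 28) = 35 / 8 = 4.38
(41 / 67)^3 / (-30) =-68921 / 9022890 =-0.01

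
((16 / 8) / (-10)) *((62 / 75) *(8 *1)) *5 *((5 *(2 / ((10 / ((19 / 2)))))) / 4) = -1178 / 75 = -15.71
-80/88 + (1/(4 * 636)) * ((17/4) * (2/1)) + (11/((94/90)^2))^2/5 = 19.43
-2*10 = -20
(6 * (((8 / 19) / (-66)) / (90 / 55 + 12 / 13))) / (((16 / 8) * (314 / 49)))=-637 / 545889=-0.00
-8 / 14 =-4 / 7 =-0.57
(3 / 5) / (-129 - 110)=-3 / 1195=-0.00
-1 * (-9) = 9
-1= -1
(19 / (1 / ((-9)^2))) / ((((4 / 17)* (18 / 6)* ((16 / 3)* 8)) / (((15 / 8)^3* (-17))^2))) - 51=86118889317747 / 134217728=641635.73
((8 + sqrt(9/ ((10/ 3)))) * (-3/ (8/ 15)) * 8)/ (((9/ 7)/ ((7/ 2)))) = -1181.29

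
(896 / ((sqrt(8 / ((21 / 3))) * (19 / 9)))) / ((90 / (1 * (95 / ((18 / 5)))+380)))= 4312 * sqrt(14) / 9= 1792.67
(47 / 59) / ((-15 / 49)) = -2.60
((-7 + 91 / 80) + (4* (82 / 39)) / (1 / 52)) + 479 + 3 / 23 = 5026519 / 5520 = 910.60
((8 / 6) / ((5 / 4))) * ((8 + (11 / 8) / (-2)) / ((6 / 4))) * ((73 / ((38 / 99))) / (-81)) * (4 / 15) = -41756 / 12825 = -3.26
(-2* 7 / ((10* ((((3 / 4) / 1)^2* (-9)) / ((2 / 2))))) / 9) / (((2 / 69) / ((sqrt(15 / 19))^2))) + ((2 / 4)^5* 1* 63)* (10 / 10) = 138173 / 49248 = 2.81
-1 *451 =-451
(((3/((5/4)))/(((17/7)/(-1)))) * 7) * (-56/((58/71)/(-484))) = -565768896/2465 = -229520.85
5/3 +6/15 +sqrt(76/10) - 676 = -10109/15 +sqrt(190)/5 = -671.18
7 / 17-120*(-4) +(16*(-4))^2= 77799 / 17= 4576.41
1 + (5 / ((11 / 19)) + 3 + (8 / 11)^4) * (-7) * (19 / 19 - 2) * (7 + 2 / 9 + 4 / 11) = 918606707 / 1449459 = 633.76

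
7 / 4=1.75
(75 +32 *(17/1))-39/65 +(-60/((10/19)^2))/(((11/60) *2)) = 1522/55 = 27.67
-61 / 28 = -2.18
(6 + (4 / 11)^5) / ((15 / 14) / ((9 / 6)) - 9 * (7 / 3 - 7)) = 520870 / 3704173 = 0.14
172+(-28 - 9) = 135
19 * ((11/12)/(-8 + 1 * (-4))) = -209/144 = -1.45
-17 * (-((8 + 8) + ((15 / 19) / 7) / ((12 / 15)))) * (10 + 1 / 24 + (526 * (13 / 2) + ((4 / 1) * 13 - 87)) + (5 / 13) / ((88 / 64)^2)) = 18705682055639 / 20084064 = 931369.37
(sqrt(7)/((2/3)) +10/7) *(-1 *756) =-1134 *sqrt(7)-1080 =-4080.28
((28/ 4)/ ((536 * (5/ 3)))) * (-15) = -63/ 536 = -0.12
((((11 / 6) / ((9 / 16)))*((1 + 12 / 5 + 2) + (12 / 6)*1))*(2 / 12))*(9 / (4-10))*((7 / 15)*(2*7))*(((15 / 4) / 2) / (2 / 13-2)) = 259259 / 6480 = 40.01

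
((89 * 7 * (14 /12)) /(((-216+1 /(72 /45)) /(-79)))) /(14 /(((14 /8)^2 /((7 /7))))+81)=3.12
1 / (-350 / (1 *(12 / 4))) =-3 / 350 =-0.01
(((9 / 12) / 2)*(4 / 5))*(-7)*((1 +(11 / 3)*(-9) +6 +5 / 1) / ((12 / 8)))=147 / 5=29.40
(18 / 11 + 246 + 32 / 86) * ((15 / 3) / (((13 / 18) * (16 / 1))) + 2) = 603.33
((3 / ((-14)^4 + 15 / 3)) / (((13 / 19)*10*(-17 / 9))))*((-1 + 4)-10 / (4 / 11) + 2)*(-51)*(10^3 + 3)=-514539 / 73996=-6.95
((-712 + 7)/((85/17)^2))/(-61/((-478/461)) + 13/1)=-22466/57225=-0.39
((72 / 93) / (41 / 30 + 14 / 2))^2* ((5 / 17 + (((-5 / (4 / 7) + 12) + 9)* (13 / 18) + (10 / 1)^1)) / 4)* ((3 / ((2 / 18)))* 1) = 1138649400 / 1029247337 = 1.11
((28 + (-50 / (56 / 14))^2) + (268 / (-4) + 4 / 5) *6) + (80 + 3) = -2599 / 20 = -129.95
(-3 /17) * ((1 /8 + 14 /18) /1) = -65 /408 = -0.16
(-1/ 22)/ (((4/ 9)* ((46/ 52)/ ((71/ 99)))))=-923/ 11132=-0.08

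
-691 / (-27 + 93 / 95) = 26.56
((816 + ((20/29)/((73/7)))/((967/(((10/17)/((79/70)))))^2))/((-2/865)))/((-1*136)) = 157511444776742829755/60698051935658629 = 2595.00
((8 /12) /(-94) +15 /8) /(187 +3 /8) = 2107 /211359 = 0.01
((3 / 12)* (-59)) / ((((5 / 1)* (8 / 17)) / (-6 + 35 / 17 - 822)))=828419 / 160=5177.62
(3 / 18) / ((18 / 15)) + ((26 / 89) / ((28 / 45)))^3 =4219858295 / 17409914424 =0.24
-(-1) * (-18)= -18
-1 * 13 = -13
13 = 13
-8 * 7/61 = -56/61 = -0.92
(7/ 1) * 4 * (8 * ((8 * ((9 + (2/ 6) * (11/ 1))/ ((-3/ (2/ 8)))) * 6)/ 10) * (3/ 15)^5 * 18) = -102144/ 15625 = -6.54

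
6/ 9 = 2/ 3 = 0.67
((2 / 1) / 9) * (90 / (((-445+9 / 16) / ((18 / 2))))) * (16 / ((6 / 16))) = -17.28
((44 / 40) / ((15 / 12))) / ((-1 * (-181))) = 22 / 4525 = 0.00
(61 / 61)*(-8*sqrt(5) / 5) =-8*sqrt(5) / 5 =-3.58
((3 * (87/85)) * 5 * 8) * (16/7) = 33408/119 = 280.74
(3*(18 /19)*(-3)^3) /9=-162 /19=-8.53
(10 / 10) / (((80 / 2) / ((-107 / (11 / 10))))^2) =11449 / 1936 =5.91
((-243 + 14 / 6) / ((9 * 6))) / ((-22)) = 361 / 1782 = 0.20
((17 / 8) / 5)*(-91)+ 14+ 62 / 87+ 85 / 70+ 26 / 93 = -5655771 / 251720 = -22.47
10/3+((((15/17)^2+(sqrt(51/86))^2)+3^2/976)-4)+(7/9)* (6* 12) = 2063614657/36386256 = 56.71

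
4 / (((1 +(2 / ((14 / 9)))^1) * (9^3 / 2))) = 0.00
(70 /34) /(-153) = -35 /2601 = -0.01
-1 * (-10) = 10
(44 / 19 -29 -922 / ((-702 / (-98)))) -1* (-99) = -376108 / 6669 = -56.40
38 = 38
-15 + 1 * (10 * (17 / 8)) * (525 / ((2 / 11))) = 61344.38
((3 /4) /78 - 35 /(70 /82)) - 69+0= -11439 /104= -109.99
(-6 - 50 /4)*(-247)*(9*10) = 411255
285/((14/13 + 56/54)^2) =35112285/550564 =63.78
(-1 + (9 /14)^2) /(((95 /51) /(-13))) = 15249 /3724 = 4.09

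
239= 239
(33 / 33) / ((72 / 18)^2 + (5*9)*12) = 1 / 556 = 0.00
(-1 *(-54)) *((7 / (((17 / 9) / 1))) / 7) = 486 / 17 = 28.59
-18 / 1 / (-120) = 3 / 20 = 0.15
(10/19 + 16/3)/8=167/228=0.73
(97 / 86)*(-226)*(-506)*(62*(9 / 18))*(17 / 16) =1461441091 / 344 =4248375.26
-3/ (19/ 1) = -3/ 19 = -0.16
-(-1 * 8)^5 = 32768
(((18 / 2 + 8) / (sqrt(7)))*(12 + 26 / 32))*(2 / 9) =3485*sqrt(7) / 504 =18.29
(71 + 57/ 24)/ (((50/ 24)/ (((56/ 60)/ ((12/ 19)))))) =78071/ 1500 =52.05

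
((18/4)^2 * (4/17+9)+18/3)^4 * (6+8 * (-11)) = -1216693267822265625/10690688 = -113808696673.43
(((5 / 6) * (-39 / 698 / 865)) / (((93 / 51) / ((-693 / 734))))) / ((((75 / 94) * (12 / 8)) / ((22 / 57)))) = 8797789 / 978845508825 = 0.00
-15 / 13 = -1.15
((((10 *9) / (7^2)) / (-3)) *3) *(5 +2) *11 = -990 / 7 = -141.43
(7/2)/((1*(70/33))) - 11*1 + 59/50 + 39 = 3083/100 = 30.83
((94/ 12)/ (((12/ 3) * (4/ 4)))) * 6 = 47/ 4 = 11.75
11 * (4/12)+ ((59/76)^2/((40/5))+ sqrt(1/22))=sqrt(22)/22+ 518731/138624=3.96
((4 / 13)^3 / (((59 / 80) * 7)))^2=26214400 / 823303984321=0.00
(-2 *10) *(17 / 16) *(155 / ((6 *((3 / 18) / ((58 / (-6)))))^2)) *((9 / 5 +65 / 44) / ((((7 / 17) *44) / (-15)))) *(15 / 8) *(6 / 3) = 97006932125 / 30976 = 3131680.40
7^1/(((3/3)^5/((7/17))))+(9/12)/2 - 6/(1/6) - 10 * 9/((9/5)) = -11253/136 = -82.74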